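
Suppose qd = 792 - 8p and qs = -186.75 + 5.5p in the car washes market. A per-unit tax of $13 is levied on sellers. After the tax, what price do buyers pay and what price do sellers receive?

Pre-tax equilibrium: p* = 72.5, q* = 212.
Tax on sellers shifts supply to qs = -186.75 + 5.5(p − 13) = -258.25 + 5.5p.
792 - 8p = -258.25 + 5.5p gives buyer price pb = 4201/54; sellers receive ps = 4201/54 − 13 = 3499/54.
New quantity: q = 792 − 8(4201/54) = 4580/27.

Buyers pay 4201/54, sellers receive 3499/54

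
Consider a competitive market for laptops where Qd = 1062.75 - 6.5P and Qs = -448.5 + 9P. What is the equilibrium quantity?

Set Qd = Qs: 1062.75 - 6.5P = -448.5 + 9P.
1511.25 = 15.5P, so P* = 97.5.
Q* = 1062.75 − 6.5(97.5) = 429.

Q* = 429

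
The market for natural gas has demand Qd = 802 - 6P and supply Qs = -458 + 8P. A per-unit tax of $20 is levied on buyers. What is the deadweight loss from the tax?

Pre-tax equilibrium: P* = 90, Q* = 262.
Tax on buyers shifts demand to Qd = 802 − 6(P + 20) = 682 - 6P.
682 - 6P = -458 + 8P gives seller price Ps = 570/7; buyers pay Pb = 570/7 + 20 = 710/7.
New quantity: Q = 802 − 6(710/7) = 1354/7.
DWL = ½ × 20 × (262 − 1354/7) = 4800/7.

Deadweight loss = 4800/7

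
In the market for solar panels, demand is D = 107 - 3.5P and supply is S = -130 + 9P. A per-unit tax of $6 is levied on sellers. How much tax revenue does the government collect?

Tax revenue = 153.12

Pre-tax equilibrium: P* = 18.96, Q* = 40.64.
Tax on sellers shifts supply to S = -130 + 9(P − 6) = -184 + 9P.
107 - 3.5P = -184 + 9P gives buyer price Pb = 23.28; sellers receive Ps = 23.28 − 6 = 17.28.
New quantity: Q = 107 − 3.5(23.28) = 25.52.
Revenue = 6 × 25.52 = 153.12.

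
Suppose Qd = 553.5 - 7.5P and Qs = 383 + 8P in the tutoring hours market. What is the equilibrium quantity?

Q* = 471

Set Qd = Qs: 553.5 - 7.5P = 383 + 8P.
170.5 = 15.5P, so P* = 11.
Q* = 553.5 − 7.5(11) = 471.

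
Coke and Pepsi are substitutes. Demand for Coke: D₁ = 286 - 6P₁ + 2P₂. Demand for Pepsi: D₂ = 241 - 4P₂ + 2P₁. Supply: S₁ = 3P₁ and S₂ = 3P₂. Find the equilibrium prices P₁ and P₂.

P₁ = 2484/59, P₂ = 2741/59

Market 1: 286 - 6P₁ + 2P₂ = 3P₁ → 9P₁ - 2P₂ = 286.
Market 2: 7P₂ - 2P₁ = 241.
Eliminating P₂: 7×(1) + 2×(2) gives 59P₁ = 2484, so P₁ = 2484/59.
Back-substitute into (2): P₂ = (241 + 2×2484/59) / 7 = 2741/59.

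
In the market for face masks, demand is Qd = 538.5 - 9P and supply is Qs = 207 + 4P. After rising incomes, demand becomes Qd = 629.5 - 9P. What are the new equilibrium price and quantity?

Original equilibrium: P* = 25.5, Q* = 309.
New equilibrium: 629.5 - 9P = 207 + 4P, so 422.5 = 13P and P' = 32.5; Q' = 629.5 − 9(32.5) = 337.

P' = 32.5, Q' = 337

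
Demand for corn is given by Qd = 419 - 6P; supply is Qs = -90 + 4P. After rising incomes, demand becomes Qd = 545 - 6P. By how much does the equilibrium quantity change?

ΔQ = 50.4

Original equilibrium: P* = 50.9, Q* = 113.6.
New equilibrium: 545 - 6P = -90 + 4P, so 635 = 10P and P' = 63.5; Q' = 545 − 6(63.5) = 164.
Change in quantity: 164 − 113.6 = 50.4.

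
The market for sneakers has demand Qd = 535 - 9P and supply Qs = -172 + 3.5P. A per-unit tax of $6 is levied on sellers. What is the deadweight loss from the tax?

Pre-tax equilibrium: P* = 56.56, Q* = 25.96.
Tax on sellers shifts supply to Qs = -172 + 3.5(P − 6) = -193 + 3.5P.
535 - 9P = -193 + 3.5P gives buyer price Pb = 58.24; sellers receive Ps = 58.24 − 6 = 52.24.
New quantity: Q = 535 − 9(58.24) = 10.84.
DWL = ½ × 6 × (25.96 − 10.84) = 45.36.

Deadweight loss = 45.36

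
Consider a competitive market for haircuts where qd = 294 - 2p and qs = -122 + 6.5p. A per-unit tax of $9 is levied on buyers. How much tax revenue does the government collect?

Tax revenue = 27900/17

Pre-tax equilibrium: p* = 832/17, q* = 3334/17.
Tax on buyers shifts demand to qd = 294 − 2(p + 9) = 276 - 2p.
276 - 2p = -122 + 6.5p gives seller price ps = 796/17; buyers pay pb = 796/17 + 9 = 949/17.
New quantity: q = 294 − 2(949/17) = 3100/17.
Revenue = 9 × 3100/17 = 27900/17.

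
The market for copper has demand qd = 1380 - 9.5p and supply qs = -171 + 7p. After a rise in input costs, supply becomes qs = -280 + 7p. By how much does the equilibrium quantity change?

Original equilibrium: p* = 94, q* = 487.
New equilibrium: 1380 - 9.5p = -280 + 7p, so 1660 = 16.5p and p' = 3320/33; q' = 1380 − 9.5(3320/33) = 14000/33.
Change in quantity: 14000/33 − 487 = -2071/33.

Δq = -2071/33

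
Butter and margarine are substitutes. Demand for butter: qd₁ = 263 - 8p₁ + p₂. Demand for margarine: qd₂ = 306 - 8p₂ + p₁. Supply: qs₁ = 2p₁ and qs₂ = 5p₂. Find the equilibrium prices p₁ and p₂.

Market 1: 263 - 8p₁ + p₂ = 2p₁ → 10p₁ - p₂ = 263.
Market 2: 13p₂ - p₁ = 306.
Eliminating p₂: 13×(1) + 1×(2) gives 129p₁ = 3725, so p₁ = 3725/129.
Back-substitute into (2): p₂ = (306 + 1×3725/129) / 13 = 3323/129.

p₁ = 3725/129, p₂ = 3323/129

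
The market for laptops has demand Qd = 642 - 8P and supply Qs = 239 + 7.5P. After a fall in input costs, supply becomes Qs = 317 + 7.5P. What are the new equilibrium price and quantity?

Original equilibrium: P* = 26, Q* = 434.
New equilibrium: 642 - 8P = 317 + 7.5P, so 325 = 15.5P and P' = 650/31; Q' = 642 − 8(650/31) = 14702/31.

P' = 650/31, Q' = 14702/31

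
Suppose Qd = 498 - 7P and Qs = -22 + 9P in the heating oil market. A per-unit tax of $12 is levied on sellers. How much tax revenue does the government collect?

Tax revenue = 2679

Pre-tax equilibrium: P* = 32.5, Q* = 270.5.
Tax on sellers shifts supply to Qs = -22 + 9(P − 12) = -130 + 9P.
498 - 7P = -130 + 9P gives buyer price Pb = 39.25; sellers receive Ps = 39.25 − 12 = 27.25.
New quantity: Q = 498 − 7(39.25) = 223.25.
Revenue = 12 × 223.25 = 2679.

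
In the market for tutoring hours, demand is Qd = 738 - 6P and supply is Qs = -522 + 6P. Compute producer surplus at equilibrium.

Producer surplus = 972

Equilibrium: 738 - 6P = -522 + 6P gives P* = 105, Q* = 108.
Supply starts at P = 87 (where Qs = 0).
PS = ½(105 − 87)(108) = 972.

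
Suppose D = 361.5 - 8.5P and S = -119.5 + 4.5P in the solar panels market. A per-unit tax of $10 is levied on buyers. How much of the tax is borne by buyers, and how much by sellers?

Buyers bear 45/13, sellers bear 85/13

Pre-tax equilibrium: P* = 37, Q* = 47.
Tax on buyers shifts demand to D = 361.5 − 8.5(P + 10) = 276.5 - 8.5P.
276.5 - 8.5P = -119.5 + 4.5P gives seller price Ps = 396/13; buyers pay Pb = 396/13 + 10 = 526/13.
New quantity: Q = 361.5 − 8.5(526/13) = 457/26.
Buyer burden = 526/13 − 37 = 45/13; seller burden = 37 − 396/13 = 85/13.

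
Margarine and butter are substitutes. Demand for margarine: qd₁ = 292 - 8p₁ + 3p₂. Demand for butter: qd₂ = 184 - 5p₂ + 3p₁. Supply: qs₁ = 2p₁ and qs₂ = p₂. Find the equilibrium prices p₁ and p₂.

p₁ = 768/17, p₂ = 2716/51

Market 1: 292 - 8p₁ + 3p₂ = 2p₁ → 10p₁ - 3p₂ = 292.
Market 2: 6p₂ - 3p₁ = 184.
Eliminating p₂: 6×(1) + 3×(2) gives 51p₁ = 2304, so p₁ = 768/17.
Back-substitute into (2): p₂ = (184 + 3×768/17) / 6 = 2716/51.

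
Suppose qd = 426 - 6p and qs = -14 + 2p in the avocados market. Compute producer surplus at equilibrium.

Producer surplus = 2304

Equilibrium: 426 - 6p = -14 + 2p gives p* = 55, q* = 96.
Supply starts at p = 7 (where qs = 0).
PS = ½(55 − 7)(96) = 2304.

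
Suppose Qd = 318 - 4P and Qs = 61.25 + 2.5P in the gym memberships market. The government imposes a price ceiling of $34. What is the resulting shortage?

Shortage = 35.75

Equilibrium price would be P* = 39.5, so the ceiling at 34 binds.
At P = 34: Qd = 318 − 4(34) = 182, Qs = 61.25 + 2.5(34) = 146.25.
Shortage = 182 − 146.25 = 35.75.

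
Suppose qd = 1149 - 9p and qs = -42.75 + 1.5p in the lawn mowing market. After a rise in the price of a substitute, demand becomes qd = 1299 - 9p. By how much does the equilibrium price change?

Original equilibrium: p* = 113.5, q* = 127.5.
New equilibrium: 1299 - 9p = -42.75 + 1.5p, so 1341.75 = 10.5p and p' = 1789/14; q' = 1299 − 9(1789/14) = 2085/14.
Change in price: 1789/14 − 113.5 = 100/7.

Δp = 100/7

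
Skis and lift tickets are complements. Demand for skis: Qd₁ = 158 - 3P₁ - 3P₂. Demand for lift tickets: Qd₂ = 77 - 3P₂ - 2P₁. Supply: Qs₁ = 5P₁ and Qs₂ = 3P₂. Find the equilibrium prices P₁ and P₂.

P₁ = 239/14, P₂ = 50/7

Market 1: 158 - 3P₁ - 3P₂ = 5P₁ → 8P₁ + 3P₂ = 158.
Market 2: 6P₂ + 2P₁ = 77.
Eliminating P₂: 6×(1) − 3×(2) gives 42P₁ = 717, so P₁ = 239/14.
Back-substitute into (2): P₂ = (77 − 2×239/14) / 6 = 50/7.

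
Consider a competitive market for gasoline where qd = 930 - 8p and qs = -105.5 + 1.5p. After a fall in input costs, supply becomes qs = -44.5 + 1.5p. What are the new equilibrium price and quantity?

Original equilibrium: p* = 109, q* = 58.
New equilibrium: 930 - 8p = -44.5 + 1.5p, so 974.5 = 9.5p and p' = 1949/19; q' = 930 − 8(1949/19) = 2078/19.

p' = 1949/19, q' = 2078/19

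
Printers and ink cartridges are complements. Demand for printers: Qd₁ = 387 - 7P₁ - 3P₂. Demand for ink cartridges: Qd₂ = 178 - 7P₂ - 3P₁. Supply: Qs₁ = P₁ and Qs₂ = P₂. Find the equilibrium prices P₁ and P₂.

P₁ = 2562/55, P₂ = 263/55

Market 1: 387 - 7P₁ - 3P₂ = P₁ → 8P₁ + 3P₂ = 387.
Market 2: 8P₂ + 3P₁ = 178.
Eliminating P₂: 8×(1) − 3×(2) gives 55P₁ = 2562, so P₁ = 2562/55.
Back-substitute into (2): P₂ = (178 − 3×2562/55) / 8 = 263/55.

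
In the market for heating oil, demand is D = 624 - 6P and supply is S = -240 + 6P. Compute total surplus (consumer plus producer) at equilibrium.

Total surplus = 6144

Equilibrium: 624 - 6P = -240 + 6P gives P* = 72, Q* = 192.
Demand choke price: P = 104; supply starts at P = 40.
CS = ½(104 − 72)(192) = 3072; PS = ½(72 − 40)(192) = 3072.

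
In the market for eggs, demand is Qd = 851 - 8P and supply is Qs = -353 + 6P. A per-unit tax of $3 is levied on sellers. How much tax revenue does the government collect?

Pre-tax equilibrium: P* = 86, Q* = 163.
Tax on sellers shifts supply to Qs = -353 + 6(P − 3) = -371 + 6P.
851 - 8P = -371 + 6P gives buyer price Pb = 611/7; sellers receive Ps = 611/7 − 3 = 590/7.
New quantity: Q = 851 − 8(611/7) = 1069/7.
Revenue = 3 × 1069/7 = 3207/7.

Tax revenue = 3207/7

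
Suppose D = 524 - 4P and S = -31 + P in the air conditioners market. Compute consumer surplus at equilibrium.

Equilibrium: 524 - 4P = -31 + P gives P* = 111, Q* = 80.
Demand choke price (D = 0): P = 131.
CS = ½(131 − 111)(80) = 800.

Consumer surplus = 800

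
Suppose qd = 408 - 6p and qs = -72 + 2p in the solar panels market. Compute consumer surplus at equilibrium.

Consumer surplus = 192

Equilibrium: 408 - 6p = -72 + 2p gives p* = 60, q* = 48.
Demand choke price (qd = 0): p = 68.
CS = ½(68 − 60)(48) = 192.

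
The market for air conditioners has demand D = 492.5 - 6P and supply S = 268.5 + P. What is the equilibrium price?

Set D = S: 492.5 - 6P = 268.5 + P.
224 = 7P, so P* = 32.
Q* = 492.5 − 6(32) = 300.5.

P* = 32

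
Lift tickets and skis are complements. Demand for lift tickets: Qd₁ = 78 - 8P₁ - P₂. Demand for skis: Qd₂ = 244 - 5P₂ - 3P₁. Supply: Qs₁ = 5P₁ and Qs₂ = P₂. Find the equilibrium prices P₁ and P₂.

Market 1: 78 - 8P₁ - P₂ = 5P₁ → 13P₁ + P₂ = 78.
Market 2: 6P₂ + 3P₁ = 244.
Eliminating P₂: 6×(1) − 1×(2) gives 75P₁ = 224, so P₁ = 224/75.
Back-substitute into (2): P₂ = (244 − 3×224/75) / 6 = 2938/75.

P₁ = 224/75, P₂ = 2938/75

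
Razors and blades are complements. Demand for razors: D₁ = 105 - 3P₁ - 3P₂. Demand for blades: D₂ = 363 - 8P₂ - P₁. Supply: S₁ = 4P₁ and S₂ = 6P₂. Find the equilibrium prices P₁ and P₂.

P₁ = 381/95, P₂ = 2436/95

Market 1: 105 - 3P₁ - 3P₂ = 4P₁ → 7P₁ + 3P₂ = 105.
Market 2: 14P₂ + P₁ = 363.
Eliminating P₂: 14×(1) − 3×(2) gives 95P₁ = 381, so P₁ = 381/95.
Back-substitute into (2): P₂ = (363 − 1×381/95) / 14 = 2436/95.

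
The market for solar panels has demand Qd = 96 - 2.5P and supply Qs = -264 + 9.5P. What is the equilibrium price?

P* = 30

Set Qd = Qs: 96 - 2.5P = -264 + 9.5P.
360 = 12P, so P* = 30.
Q* = 96 − 2.5(30) = 21.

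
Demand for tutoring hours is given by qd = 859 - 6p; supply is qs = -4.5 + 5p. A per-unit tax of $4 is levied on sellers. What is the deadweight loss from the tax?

Pre-tax equilibrium: p* = 78.5, q* = 388.
Tax on sellers shifts supply to qs = -4.5 + 5(p − 4) = -24.5 + 5p.
859 - 6p = -24.5 + 5p gives buyer price pb = 1767/22; sellers receive ps = 1767/22 − 4 = 1679/22.
New quantity: q = 859 − 6(1767/22) = 4148/11.
DWL = ½ × 4 × (388 − 4148/11) = 240/11.

Deadweight loss = 240/11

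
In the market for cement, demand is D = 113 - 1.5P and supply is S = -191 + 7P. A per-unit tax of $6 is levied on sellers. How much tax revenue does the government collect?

Pre-tax equilibrium: P* = 608/17, Q* = 1009/17.
Tax on sellers shifts supply to S = -191 + 7(P − 6) = -233 + 7P.
113 - 1.5P = -233 + 7P gives buyer price Pb = 692/17; sellers receive Ps = 692/17 − 6 = 590/17.
New quantity: Q = 113 − 1.5(692/17) = 883/17.
Revenue = 6 × 883/17 = 5298/17.

Tax revenue = 5298/17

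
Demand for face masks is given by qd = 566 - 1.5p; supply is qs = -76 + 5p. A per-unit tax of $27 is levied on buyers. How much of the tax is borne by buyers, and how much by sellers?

Pre-tax equilibrium: p* = 1284/13, q* = 5432/13.
Tax on buyers shifts demand to qd = 566 − 1.5(p + 27) = 525.5 - 1.5p.
525.5 - 1.5p = -76 + 5p gives seller price ps = 1203/13; buyers pay pb = 1203/13 + 27 = 1554/13.
New quantity: q = 566 − 1.5(1554/13) = 5027/13.
Buyer burden = 1554/13 − 1284/13 = 270/13; seller burden = 1284/13 − 1203/13 = 81/13.

Buyers bear 270/13, sellers bear 81/13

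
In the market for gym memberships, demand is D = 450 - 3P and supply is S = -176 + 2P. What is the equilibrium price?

P* = 125.2

Set D = S: 450 - 3P = -176 + 2P.
626 = 5P, so P* = 125.2.
Q* = 450 − 3(125.2) = 74.4.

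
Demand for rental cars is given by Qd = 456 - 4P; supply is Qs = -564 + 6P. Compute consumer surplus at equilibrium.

Consumer surplus = 288

Equilibrium: 456 - 4P = -564 + 6P gives P* = 102, Q* = 48.
Demand choke price (Qd = 0): P = 114.
CS = ½(114 − 102)(48) = 288.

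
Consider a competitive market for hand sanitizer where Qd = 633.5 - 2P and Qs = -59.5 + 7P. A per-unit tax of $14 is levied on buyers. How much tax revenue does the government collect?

Tax revenue = 57673/9

Pre-tax equilibrium: P* = 77, Q* = 479.5.
Tax on buyers shifts demand to Qd = 633.5 − 2(P + 14) = 605.5 - 2P.
605.5 - 2P = -59.5 + 7P gives seller price Ps = 665/9; buyers pay Pb = 665/9 + 14 = 791/9.
New quantity: Q = 633.5 − 2(791/9) = 8239/18.
Revenue = 14 × 8239/18 = 57673/9.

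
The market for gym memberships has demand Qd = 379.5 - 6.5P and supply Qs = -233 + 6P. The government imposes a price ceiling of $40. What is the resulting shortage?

Shortage = 112.5

Equilibrium price would be P* = 49, so the ceiling at 40 binds.
At P = 40: Qd = 379.5 − 6.5(40) = 119.5, Qs = -233 + 6(40) = 7.
Shortage = 119.5 − 7 = 112.5.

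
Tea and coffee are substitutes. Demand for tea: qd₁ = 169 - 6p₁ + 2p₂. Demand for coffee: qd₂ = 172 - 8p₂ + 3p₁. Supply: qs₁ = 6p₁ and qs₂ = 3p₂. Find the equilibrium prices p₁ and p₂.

p₁ = 2203/126, p₂ = 857/42

Market 1: 169 - 6p₁ + 2p₂ = 6p₁ → 12p₁ - 2p₂ = 169.
Market 2: 11p₂ - 3p₁ = 172.
Eliminating p₂: 11×(1) + 2×(2) gives 126p₁ = 2203, so p₁ = 2203/126.
Back-substitute into (2): p₂ = (172 + 3×2203/126) / 11 = 857/42.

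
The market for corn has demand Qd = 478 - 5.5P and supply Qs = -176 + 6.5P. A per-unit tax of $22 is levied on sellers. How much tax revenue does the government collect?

Tax revenue = 29755/12

Pre-tax equilibrium: P* = 54.5, Q* = 178.25.
Tax on sellers shifts supply to Qs = -176 + 6.5(P − 22) = -319 + 6.5P.
478 - 5.5P = -319 + 6.5P gives buyer price Pb = 797/12; sellers receive Ps = 797/12 − 22 = 533/12.
New quantity: Q = 478 − 5.5(797/12) = 2705/24.
Revenue = 22 × 2705/24 = 29755/12.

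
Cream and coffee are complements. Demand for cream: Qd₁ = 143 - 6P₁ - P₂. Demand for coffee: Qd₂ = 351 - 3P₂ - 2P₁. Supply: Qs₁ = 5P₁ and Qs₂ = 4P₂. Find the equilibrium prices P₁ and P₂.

Market 1: 143 - 6P₁ - P₂ = 5P₁ → 11P₁ + P₂ = 143.
Market 2: 7P₂ + 2P₁ = 351.
Eliminating P₂: 7×(1) − 1×(2) gives 75P₁ = 650, so P₁ = 26/3.
Back-substitute into (2): P₂ = (351 − 2×26/3) / 7 = 143/3.

P₁ = 26/3, P₂ = 143/3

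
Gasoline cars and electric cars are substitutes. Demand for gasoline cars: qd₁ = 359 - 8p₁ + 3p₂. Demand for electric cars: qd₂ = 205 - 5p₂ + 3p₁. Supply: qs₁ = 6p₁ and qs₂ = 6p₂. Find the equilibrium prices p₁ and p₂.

Market 1: 359 - 8p₁ + 3p₂ = 6p₁ → 14p₁ - 3p₂ = 359.
Market 2: 11p₂ - 3p₁ = 205.
Eliminating p₂: 11×(1) + 3×(2) gives 145p₁ = 4564, so p₁ = 4564/145.
Back-substitute into (2): p₂ = (205 + 3×4564/145) / 11 = 3947/145.

p₁ = 4564/145, p₂ = 3947/145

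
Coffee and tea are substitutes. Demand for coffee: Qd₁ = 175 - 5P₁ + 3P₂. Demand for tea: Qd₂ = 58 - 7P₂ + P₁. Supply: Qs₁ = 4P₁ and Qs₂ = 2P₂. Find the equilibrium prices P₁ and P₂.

Market 1: 175 - 5P₁ + 3P₂ = 4P₁ → 9P₁ - 3P₂ = 175.
Market 2: 9P₂ - P₁ = 58.
Eliminating P₂: 9×(1) + 3×(2) gives 78P₁ = 1749, so P₁ = 583/26.
Back-substitute into (2): P₂ = (58 + 1×583/26) / 9 = 697/78.

P₁ = 583/26, P₂ = 697/78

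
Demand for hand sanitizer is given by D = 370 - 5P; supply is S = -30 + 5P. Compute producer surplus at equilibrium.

Equilibrium: 370 - 5P = -30 + 5P gives P* = 40, Q* = 170.
Supply starts at P = 6 (where S = 0).
PS = ½(40 − 6)(170) = 2890.

Producer surplus = 2890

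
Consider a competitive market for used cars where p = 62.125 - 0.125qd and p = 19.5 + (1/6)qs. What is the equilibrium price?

Set the two price expressions equal: 62.125 - 0.125q = 19.5 + (1/6)q.
42.625 = (7/24)q, so q* = 1023/7.
p* = 62.125 − (0.125)(1023/7) = 307/7.

p* = 307/7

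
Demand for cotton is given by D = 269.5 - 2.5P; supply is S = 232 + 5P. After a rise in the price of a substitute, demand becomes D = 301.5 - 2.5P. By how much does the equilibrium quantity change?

Original equilibrium: P* = 5, Q* = 257.
New equilibrium: 301.5 - 2.5P = 232 + 5P, so 69.5 = 7.5P and P' = 139/15; Q' = 301.5 − 2.5(139/15) = 835/3.
Change in quantity: 835/3 − 257 = 64/3.

ΔQ = 64/3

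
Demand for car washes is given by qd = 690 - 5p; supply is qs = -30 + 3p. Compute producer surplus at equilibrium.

Equilibrium: 690 - 5p = -30 + 3p gives p* = 90, q* = 240.
Supply starts at p = 10 (where qs = 0).
PS = ½(90 − 10)(240) = 9600.

Producer surplus = 9600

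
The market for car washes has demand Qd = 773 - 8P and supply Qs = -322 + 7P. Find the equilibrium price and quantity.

Set Qd = Qs: 773 - 8P = -322 + 7P.
1095 = 15P, so P* = 73.
Q* = 773 − 8(73) = 189.

P* = 73, Q* = 189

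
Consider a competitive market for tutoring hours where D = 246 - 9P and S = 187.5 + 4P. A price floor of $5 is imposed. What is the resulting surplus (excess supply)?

Equilibrium price would be P* = 4.5, so the floor at 5 binds.
At P = 5: D = 201, S = 207.5.
Surplus = 207.5 − 201 = 6.5.

Surplus = 6.5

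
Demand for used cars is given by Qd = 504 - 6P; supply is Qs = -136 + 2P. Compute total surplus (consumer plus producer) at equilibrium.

Equilibrium: 504 - 6P = -136 + 2P gives P* = 80, Q* = 24.
Demand choke price: P = 84; supply starts at P = 68.
CS = ½(84 − 80)(24) = 48; PS = ½(80 − 68)(24) = 144.

Total surplus = 192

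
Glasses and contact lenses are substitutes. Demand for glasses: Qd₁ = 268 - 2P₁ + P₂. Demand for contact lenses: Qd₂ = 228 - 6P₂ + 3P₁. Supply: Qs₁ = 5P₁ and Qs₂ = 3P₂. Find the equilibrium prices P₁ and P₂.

Market 1: 268 - 2P₁ + P₂ = 5P₁ → 7P₁ - P₂ = 268.
Market 2: 9P₂ - 3P₁ = 228.
Eliminating P₂: 9×(1) + 1×(2) gives 60P₁ = 2640, so P₁ = 44.
Back-substitute into (2): P₂ = (228 + 3×44) / 9 = 40.

P₁ = 44, P₂ = 40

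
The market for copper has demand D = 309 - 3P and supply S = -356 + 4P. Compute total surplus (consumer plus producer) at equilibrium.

Equilibrium: 309 - 3P = -356 + 4P gives P* = 95, Q* = 24.
Demand choke price: P = 103; supply starts at P = 89.
CS = ½(103 − 95)(24) = 96; PS = ½(95 − 89)(24) = 72.

Total surplus = 168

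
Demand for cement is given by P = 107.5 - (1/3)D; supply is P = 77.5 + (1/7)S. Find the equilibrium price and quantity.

P* = 86.5, Q* = 63

Set the two price expressions equal: 107.5 - (1/3)Q = 77.5 + (1/7)Q.
30 = (10/21)Q, so Q* = 63.
P* = 107.5 − (1/3)(63) = 86.5.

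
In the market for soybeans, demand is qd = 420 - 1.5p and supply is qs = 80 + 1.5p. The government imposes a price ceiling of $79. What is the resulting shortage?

Shortage = 103

Equilibrium price would be p* = 340/3, so the ceiling at 79 binds.
At p = 79: qd = 420 − 1.5(79) = 301.5, qs = 80 + 1.5(79) = 198.5.
Shortage = 301.5 − 198.5 = 103.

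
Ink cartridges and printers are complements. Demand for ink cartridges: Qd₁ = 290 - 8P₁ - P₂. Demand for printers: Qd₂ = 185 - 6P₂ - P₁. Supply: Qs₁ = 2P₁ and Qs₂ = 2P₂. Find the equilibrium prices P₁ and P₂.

P₁ = 2135/79, P₂ = 1560/79

Market 1: 290 - 8P₁ - P₂ = 2P₁ → 10P₁ + P₂ = 290.
Market 2: 8P₂ + P₁ = 185.
Eliminating P₂: 8×(1) − 1×(2) gives 79P₁ = 2135, so P₁ = 2135/79.
Back-substitute into (2): P₂ = (185 − 1×2135/79) / 8 = 1560/79.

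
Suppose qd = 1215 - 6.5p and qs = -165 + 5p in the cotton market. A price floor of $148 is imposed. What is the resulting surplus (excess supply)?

Equilibrium price would be p* = 120, so the floor at 148 binds.
At p = 148: qd = 253, qs = 575.
Surplus = 575 − 253 = 322.

Surplus = 322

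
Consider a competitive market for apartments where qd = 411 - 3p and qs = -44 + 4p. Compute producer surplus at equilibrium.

Equilibrium: 411 - 3p = -44 + 4p gives p* = 65, q* = 216.
Supply starts at p = 11 (where qs = 0).
PS = ½(65 − 11)(216) = 5832.

Producer surplus = 5832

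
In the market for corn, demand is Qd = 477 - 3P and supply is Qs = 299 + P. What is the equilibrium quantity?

Set Qd = Qs: 477 - 3P = 299 + P.
178 = 4P, so P* = 44.5.
Q* = 477 − 3(44.5) = 343.5.

Q* = 343.5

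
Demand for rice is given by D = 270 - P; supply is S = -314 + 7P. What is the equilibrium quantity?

Set D = S: 270 - P = -314 + 7P.
584 = 8P, so P* = 73.
Q* = 270 − 1(73) = 197.

Q* = 197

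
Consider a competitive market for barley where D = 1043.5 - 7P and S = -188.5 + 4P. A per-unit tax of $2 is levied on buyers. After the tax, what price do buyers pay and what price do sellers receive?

Pre-tax equilibrium: P* = 112, Q* = 259.5.
Tax on buyers shifts demand to D = 1043.5 − 7(P + 2) = 1029.5 - 7P.
1029.5 - 7P = -188.5 + 4P gives seller price Ps = 1218/11; buyers pay Pb = 1218/11 + 2 = 1240/11.
New quantity: Q = 1043.5 − 7(1240/11) = 5597/22.

Buyers pay 1240/11, sellers receive 1218/11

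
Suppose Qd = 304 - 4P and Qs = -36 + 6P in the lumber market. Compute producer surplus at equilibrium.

Equilibrium: 304 - 4P = -36 + 6P gives P* = 34, Q* = 168.
Supply starts at P = 6 (where Qs = 0).
PS = ½(34 − 6)(168) = 2352.

Producer surplus = 2352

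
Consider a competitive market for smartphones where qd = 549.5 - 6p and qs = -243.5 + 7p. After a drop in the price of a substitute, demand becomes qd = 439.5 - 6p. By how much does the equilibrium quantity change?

Δq = -770/13

Original equilibrium: p* = 61, q* = 183.5.
New equilibrium: 439.5 - 6p = -243.5 + 7p, so 683 = 13p and p' = 683/13; q' = 439.5 − 6(683/13) = 3231/26.
Change in quantity: 3231/26 − 183.5 = -770/13.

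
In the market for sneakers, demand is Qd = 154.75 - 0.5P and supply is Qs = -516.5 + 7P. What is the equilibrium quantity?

Q* = 110

Set Qd = Qs: 154.75 - 0.5P = -516.5 + 7P.
671.25 = 7.5P, so P* = 89.5.
Q* = 154.75 − 0.5(89.5) = 110.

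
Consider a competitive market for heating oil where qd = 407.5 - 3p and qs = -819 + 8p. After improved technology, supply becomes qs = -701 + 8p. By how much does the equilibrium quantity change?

Original equilibrium: p* = 111.5, q* = 73.
New equilibrium: 407.5 - 3p = -701 + 8p, so 1108.5 = 11p and p' = 2217/22; q' = 407.5 − 3(2217/22) = 1157/11.
Change in quantity: 1157/11 − 73 = 354/11.

Δq = 354/11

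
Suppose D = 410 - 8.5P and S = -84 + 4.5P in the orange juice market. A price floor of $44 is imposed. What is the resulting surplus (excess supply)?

Equilibrium price would be P* = 38, so the floor at 44 binds.
At P = 44: D = 36, S = 114.
Surplus = 114 − 36 = 78.

Surplus = 78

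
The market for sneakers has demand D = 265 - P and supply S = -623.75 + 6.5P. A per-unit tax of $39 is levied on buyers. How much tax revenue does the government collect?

Tax revenue = 4395.3

Pre-tax equilibrium: P* = 118.5, Q* = 146.5.
Tax on buyers shifts demand to D = 265 − 1(P + 39) = 226 - P.
226 - P = -623.75 + 6.5P gives seller price Ps = 113.3; buyers pay Pb = 113.3 + 39 = 152.3.
New quantity: Q = 265 − 1(152.3) = 112.7.
Revenue = 39 × 112.7 = 4395.3.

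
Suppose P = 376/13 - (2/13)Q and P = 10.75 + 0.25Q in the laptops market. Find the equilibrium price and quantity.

P* = 22, Q* = 45

Set the two price expressions equal: 376/13 - (2/13)Q = 10.75 + 0.25Q.
945/52 = (21/52)Q, so Q* = 45.
P* = 376/13 − (2/13)(45) = 22.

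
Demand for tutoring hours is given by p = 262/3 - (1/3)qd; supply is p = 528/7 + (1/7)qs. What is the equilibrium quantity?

Set the two price expressions equal: 262/3 - (1/3)q = 528/7 + (1/7)q.
250/21 = (10/21)q, so q* = 25.
p* = 262/3 − (1/3)(25) = 79.

q* = 25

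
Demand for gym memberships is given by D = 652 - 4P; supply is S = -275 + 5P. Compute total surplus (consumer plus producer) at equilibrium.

Equilibrium: 652 - 4P = -275 + 5P gives P* = 103, Q* = 240.
Demand choke price: P = 163; supply starts at P = 55.
CS = ½(163 − 103)(240) = 7200; PS = ½(103 − 55)(240) = 5760.

Total surplus = 12960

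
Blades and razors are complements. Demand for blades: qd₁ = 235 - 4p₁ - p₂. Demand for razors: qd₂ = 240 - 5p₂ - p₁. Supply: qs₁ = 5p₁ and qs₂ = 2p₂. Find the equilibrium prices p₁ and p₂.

p₁ = 1405/62, p₂ = 1925/62

Market 1: 235 - 4p₁ - p₂ = 5p₁ → 9p₁ + p₂ = 235.
Market 2: 7p₂ + p₁ = 240.
Eliminating p₂: 7×(1) − 1×(2) gives 62p₁ = 1405, so p₁ = 1405/62.
Back-substitute into (2): p₂ = (240 − 1×1405/62) / 7 = 1925/62.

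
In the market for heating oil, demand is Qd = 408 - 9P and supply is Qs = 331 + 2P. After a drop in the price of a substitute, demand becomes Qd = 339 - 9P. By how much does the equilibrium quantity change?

Original equilibrium: P* = 7, Q* = 345.
New equilibrium: 339 - 9P = 331 + 2P, so 8 = 11P and P' = 8/11; Q' = 339 − 9(8/11) = 3657/11.
Change in quantity: 3657/11 − 345 = -138/11.

ΔQ = -138/11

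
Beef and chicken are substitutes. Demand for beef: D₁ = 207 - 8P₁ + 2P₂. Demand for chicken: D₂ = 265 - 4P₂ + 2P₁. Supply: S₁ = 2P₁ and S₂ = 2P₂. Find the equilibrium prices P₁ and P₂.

P₁ = 443/14, P₂ = 383/7

Market 1: 207 - 8P₁ + 2P₂ = 2P₁ → 10P₁ - 2P₂ = 207.
Market 2: 6P₂ - 2P₁ = 265.
Eliminating P₂: 6×(1) + 2×(2) gives 56P₁ = 1772, so P₁ = 443/14.
Back-substitute into (2): P₂ = (265 + 2×443/14) / 6 = 383/7.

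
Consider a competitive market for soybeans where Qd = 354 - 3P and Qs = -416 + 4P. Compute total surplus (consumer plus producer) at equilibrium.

Equilibrium: 354 - 3P = -416 + 4P gives P* = 110, Q* = 24.
Demand choke price: P = 118; supply starts at P = 104.
CS = ½(118 − 110)(24) = 96; PS = ½(110 − 104)(24) = 72.

Total surplus = 168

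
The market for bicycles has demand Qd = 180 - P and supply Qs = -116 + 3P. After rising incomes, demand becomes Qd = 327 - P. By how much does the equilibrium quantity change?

ΔQ = 110.25

Original equilibrium: P* = 74, Q* = 106.
New equilibrium: 327 - P = -116 + 3P, so 443 = 4P and P' = 110.75; Q' = 327 − 1(110.75) = 216.25.
Change in quantity: 216.25 − 106 = 110.25.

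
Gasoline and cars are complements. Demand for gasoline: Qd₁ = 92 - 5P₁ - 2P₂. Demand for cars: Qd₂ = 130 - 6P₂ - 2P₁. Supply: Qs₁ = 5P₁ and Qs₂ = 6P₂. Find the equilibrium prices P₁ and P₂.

Market 1: 92 - 5P₁ - 2P₂ = 5P₁ → 10P₁ + 2P₂ = 92.
Market 2: 12P₂ + 2P₁ = 130.
Eliminating P₂: 12×(1) − 2×(2) gives 116P₁ = 844, so P₁ = 211/29.
Back-substitute into (2): P₂ = (130 − 2×211/29) / 12 = 279/29.

P₁ = 211/29, P₂ = 279/29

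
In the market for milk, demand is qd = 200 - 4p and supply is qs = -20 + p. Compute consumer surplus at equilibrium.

Equilibrium: 200 - 4p = -20 + p gives p* = 44, q* = 24.
Demand choke price (qd = 0): p = 50.
CS = ½(50 − 44)(24) = 72.

Consumer surplus = 72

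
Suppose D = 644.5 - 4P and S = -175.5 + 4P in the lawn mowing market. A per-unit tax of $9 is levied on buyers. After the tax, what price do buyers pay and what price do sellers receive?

Buyers pay $107, sellers receive $98

Pre-tax equilibrium: P* = 102.5, Q* = 234.5.
Tax on buyers shifts demand to D = 644.5 − 4(P + 9) = 608.5 - 4P.
608.5 - 4P = -175.5 + 4P gives seller price Ps = 98; buyers pay Pb = 98 + 9 = 107.
New quantity: Q = 644.5 − 4(107) = 216.5.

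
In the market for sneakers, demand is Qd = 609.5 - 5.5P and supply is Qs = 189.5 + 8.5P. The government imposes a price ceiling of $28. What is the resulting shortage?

Equilibrium price would be P* = 30, so the ceiling at 28 binds.
At P = 28: Qd = 609.5 − 5.5(28) = 455.5, Qs = 189.5 + 8.5(28) = 427.5.
Shortage = 455.5 − 427.5 = 28.

Shortage = 28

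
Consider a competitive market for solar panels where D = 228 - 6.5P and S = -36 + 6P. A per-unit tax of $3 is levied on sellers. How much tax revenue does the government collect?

Pre-tax equilibrium: P* = 21.12, Q* = 90.72.
Tax on sellers shifts supply to S = -36 + 6(P − 3) = -54 + 6P.
228 - 6.5P = -54 + 6P gives buyer price Pb = 22.56; sellers receive Ps = 22.56 − 3 = 19.56.
New quantity: Q = 228 − 6.5(22.56) = 81.36.
Revenue = 3 × 81.36 = 244.08.

Tax revenue = 244.08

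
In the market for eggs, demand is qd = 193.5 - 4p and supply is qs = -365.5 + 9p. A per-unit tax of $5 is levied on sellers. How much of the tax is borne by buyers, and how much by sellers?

Buyers bear 45/13, sellers bear 20/13

Pre-tax equilibrium: p* = 43, q* = 21.5.
Tax on sellers shifts supply to qs = -365.5 + 9(p − 5) = -410.5 + 9p.
193.5 - 4p = -410.5 + 9p gives buyer price pb = 604/13; sellers receive ps = 604/13 − 5 = 539/13.
New quantity: q = 193.5 − 4(604/13) = 199/26.
Buyer burden = 604/13 − 43 = 45/13; seller burden = 43 − 539/13 = 20/13.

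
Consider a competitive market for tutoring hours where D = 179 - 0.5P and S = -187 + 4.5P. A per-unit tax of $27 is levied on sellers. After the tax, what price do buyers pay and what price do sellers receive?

Pre-tax equilibrium: P* = 73.2, Q* = 142.4.
Tax on sellers shifts supply to S = -187 + 4.5(P − 27) = -308.5 + 4.5P.
179 - 0.5P = -308.5 + 4.5P gives buyer price Pb = 97.5; sellers receive Ps = 97.5 − 27 = 70.5.
New quantity: Q = 179 − 0.5(97.5) = 130.25.

Buyers pay $97.5, sellers receive $70.5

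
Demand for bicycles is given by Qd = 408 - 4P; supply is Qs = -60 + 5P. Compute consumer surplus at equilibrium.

Equilibrium: 408 - 4P = -60 + 5P gives P* = 52, Q* = 200.
Demand choke price (Qd = 0): P = 102.
CS = ½(102 − 52)(200) = 5000.

Consumer surplus = 5000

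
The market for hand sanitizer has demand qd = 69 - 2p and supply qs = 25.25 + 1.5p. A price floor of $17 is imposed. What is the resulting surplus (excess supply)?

Surplus = 15.75

Equilibrium price would be p* = 12.5, so the floor at 17 binds.
At p = 17: qd = 35, qs = 50.75.
Surplus = 50.75 − 35 = 15.75.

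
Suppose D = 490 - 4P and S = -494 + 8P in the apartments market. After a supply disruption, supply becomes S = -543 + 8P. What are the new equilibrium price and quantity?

P' = 1033/12, Q' = 437/3

Original equilibrium: P* = 82, Q* = 162.
New equilibrium: 490 - 4P = -543 + 8P, so 1033 = 12P and P' = 1033/12; Q' = 490 − 4(1033/12) = 437/3.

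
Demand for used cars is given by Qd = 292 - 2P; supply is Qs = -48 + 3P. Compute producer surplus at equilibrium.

Producer surplus = 4056

Equilibrium: 292 - 2P = -48 + 3P gives P* = 68, Q* = 156.
Supply starts at P = 16 (where Qs = 0).
PS = ½(68 − 16)(156) = 4056.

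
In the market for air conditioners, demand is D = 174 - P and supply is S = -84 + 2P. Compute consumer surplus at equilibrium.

Consumer surplus = 3872

Equilibrium: 174 - P = -84 + 2P gives P* = 86, Q* = 88.
Demand choke price (D = 0): P = 174.
CS = ½(174 − 86)(88) = 3872.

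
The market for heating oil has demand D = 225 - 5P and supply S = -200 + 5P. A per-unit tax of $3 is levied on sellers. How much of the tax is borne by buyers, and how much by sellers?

Pre-tax equilibrium: P* = 42.5, Q* = 12.5.
Tax on sellers shifts supply to S = -200 + 5(P − 3) = -215 + 5P.
225 - 5P = -215 + 5P gives buyer price Pb = 44; sellers receive Ps = 44 − 3 = 41.
New quantity: Q = 225 − 5(44) = 5.
Buyer burden = 44 − 42.5 = 1.5; seller burden = 42.5 − 41 = 1.5.

Buyers bear $1.5, sellers bear $1.5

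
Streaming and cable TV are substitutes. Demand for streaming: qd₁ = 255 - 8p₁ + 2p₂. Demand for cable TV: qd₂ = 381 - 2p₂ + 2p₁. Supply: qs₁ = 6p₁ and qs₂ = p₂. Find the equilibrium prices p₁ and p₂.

Market 1: 255 - 8p₁ + 2p₂ = 6p₁ → 14p₁ - 2p₂ = 255.
Market 2: 3p₂ - 2p₁ = 381.
Eliminating p₂: 3×(1) + 2×(2) gives 38p₁ = 1527, so p₁ = 1527/38.
Back-substitute into (2): p₂ = (381 + 2×1527/38) / 3 = 2922/19.

p₁ = 1527/38, p₂ = 2922/19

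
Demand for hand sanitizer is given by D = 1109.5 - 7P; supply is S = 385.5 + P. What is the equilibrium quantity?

Set D = S: 1109.5 - 7P = 385.5 + P.
724 = 8P, so P* = 90.5.
Q* = 1109.5 − 7(90.5) = 476.

Q* = 476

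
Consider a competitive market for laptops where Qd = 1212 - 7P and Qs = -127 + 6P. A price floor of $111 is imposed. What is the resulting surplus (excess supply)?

Surplus = 104

Equilibrium price would be P* = 103, so the floor at 111 binds.
At P = 111: Qd = 435, Qs = 539.
Surplus = 539 − 435 = 104.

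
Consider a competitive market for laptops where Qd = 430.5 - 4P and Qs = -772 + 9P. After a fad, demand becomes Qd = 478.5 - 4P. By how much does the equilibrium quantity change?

ΔQ = 432/13

Original equilibrium: P* = 92.5, Q* = 60.5.
New equilibrium: 478.5 - 4P = -772 + 9P, so 1250.5 = 13P and P' = 2501/26; Q' = 478.5 − 4(2501/26) = 2437/26.
Change in quantity: 2437/26 − 60.5 = 432/13.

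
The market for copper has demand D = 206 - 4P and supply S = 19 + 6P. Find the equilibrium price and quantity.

Set D = S: 206 - 4P = 19 + 6P.
187 = 10P, so P* = 18.7.
Q* = 206 − 4(18.7) = 131.2.

P* = 18.7, Q* = 131.2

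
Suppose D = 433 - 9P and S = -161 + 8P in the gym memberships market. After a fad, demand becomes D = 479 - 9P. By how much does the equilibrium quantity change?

ΔQ = 368/17

Original equilibrium: P* = 594/17, Q* = 2015/17.
New equilibrium: 479 - 9P = -161 + 8P, so 640 = 17P and P' = 640/17; Q' = 479 − 9(640/17) = 2383/17.
Change in quantity: 2383/17 − 2015/17 = 368/17.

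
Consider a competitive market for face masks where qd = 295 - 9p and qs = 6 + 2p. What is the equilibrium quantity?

Set qd = qs: 295 - 9p = 6 + 2p.
289 = 11p, so p* = 289/11.
q* = 295 − 9(289/11) = 644/11.

q* = 644/11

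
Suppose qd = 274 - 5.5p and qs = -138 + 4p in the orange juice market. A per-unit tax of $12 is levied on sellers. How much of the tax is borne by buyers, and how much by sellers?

Buyers bear 96/19, sellers bear 132/19

Pre-tax equilibrium: p* = 824/19, q* = 674/19.
Tax on sellers shifts supply to qs = -138 + 4(p − 12) = -186 + 4p.
274 - 5.5p = -186 + 4p gives buyer price pb = 920/19; sellers receive ps = 920/19 − 12 = 692/19.
New quantity: q = 274 − 5.5(920/19) = 146/19.
Buyer burden = 920/19 − 824/19 = 96/19; seller burden = 824/19 − 692/19 = 132/19.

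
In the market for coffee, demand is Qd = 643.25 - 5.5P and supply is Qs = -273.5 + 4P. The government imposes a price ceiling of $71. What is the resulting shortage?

Shortage = 242.25

Equilibrium price would be P* = 96.5, so the ceiling at 71 binds.
At P = 71: Qd = 643.25 − 5.5(71) = 252.75, Qs = -273.5 + 4(71) = 10.5.
Shortage = 252.75 − 10.5 = 242.25.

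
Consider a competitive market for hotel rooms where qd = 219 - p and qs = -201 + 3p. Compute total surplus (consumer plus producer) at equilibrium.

Equilibrium: 219 - p = -201 + 3p gives p* = 105, q* = 114.
Demand choke price: p = 219; supply starts at p = 67.
CS = ½(219 − 105)(114) = 6498; PS = ½(105 − 67)(114) = 2166.

Total surplus = 8664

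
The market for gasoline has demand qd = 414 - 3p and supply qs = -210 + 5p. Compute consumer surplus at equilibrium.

Equilibrium: 414 - 3p = -210 + 5p gives p* = 78, q* = 180.
Demand choke price (qd = 0): p = 138.
CS = ½(138 − 78)(180) = 5400.

Consumer surplus = 5400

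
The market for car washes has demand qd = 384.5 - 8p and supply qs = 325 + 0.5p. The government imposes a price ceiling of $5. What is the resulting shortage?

Shortage = 17

Equilibrium price would be p* = 7, so the ceiling at 5 binds.
At p = 5: qd = 384.5 − 8(5) = 344.5, qs = 325 + 0.5(5) = 327.5.
Shortage = 344.5 − 327.5 = 17.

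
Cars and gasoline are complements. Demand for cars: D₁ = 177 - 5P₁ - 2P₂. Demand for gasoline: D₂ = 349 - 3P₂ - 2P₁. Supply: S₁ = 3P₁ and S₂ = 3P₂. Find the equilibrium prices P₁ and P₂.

P₁ = 91/11, P₂ = 1219/22

Market 1: 177 - 5P₁ - 2P₂ = 3P₁ → 8P₁ + 2P₂ = 177.
Market 2: 6P₂ + 2P₁ = 349.
Eliminating P₂: 6×(1) − 2×(2) gives 44P₁ = 364, so P₁ = 91/11.
Back-substitute into (2): P₂ = (349 − 2×91/11) / 6 = 1219/22.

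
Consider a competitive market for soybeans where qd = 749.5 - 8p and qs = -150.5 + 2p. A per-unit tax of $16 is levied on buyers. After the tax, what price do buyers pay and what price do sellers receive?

Buyers pay $93.2, sellers receive $77.2

Pre-tax equilibrium: p* = 90, q* = 29.5.
Tax on buyers shifts demand to qd = 749.5 − 8(p + 16) = 621.5 - 8p.
621.5 - 8p = -150.5 + 2p gives seller price ps = 77.2; buyers pay pb = 77.2 + 16 = 93.2.
New quantity: q = 749.5 − 8(93.2) = 3.9.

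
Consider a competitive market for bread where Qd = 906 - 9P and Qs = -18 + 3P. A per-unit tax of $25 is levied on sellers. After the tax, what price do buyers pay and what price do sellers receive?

Buyers pay $83.25, sellers receive $58.25

Pre-tax equilibrium: P* = 77, Q* = 213.
Tax on sellers shifts supply to Qs = -18 + 3(P − 25) = -93 + 3P.
906 - 9P = -93 + 3P gives buyer price Pb = 83.25; sellers receive Ps = 83.25 − 25 = 58.25.
New quantity: Q = 906 − 9(83.25) = 156.75.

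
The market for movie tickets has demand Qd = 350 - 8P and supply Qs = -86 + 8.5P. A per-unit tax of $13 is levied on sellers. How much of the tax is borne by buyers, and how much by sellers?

Buyers bear 221/33, sellers bear 208/33

Pre-tax equilibrium: P* = 872/33, Q* = 4574/33.
Tax on sellers shifts supply to Qs = -86 + 8.5(P − 13) = -196.5 + 8.5P.
350 - 8P = -196.5 + 8.5P gives buyer price Pb = 1093/33; sellers receive Ps = 1093/33 − 13 = 664/33.
New quantity: Q = 350 − 8(1093/33) = 2806/33.
Buyer burden = 1093/33 − 872/33 = 221/33; seller burden = 872/33 − 664/33 = 208/33.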